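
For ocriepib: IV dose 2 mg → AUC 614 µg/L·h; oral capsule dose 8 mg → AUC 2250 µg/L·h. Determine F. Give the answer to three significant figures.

F = (AUC_ev / D_ev) / (AUC_iv / D_iv)
  = (2250/8) / (614/2)
  = 281.25 / 307 = 0.9161

F = 0.916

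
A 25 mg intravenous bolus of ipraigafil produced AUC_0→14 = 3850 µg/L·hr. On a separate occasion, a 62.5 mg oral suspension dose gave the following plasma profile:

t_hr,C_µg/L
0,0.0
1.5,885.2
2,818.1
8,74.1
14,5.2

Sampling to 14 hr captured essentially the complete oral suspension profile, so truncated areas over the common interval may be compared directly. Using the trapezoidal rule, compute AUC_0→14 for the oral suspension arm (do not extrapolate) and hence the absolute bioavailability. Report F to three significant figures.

Trapezoidal AUC_0→14 (oral suspension):
  [0→1.5]: (0.0+885.2)/2 × 1.5 = 663.9
  [1.5→2]: (885.2+818.1)/2 × 0.5 = 425.825
  [2→8]: (818.1+74.1)/2 × 6 = 2676.6
  [8→14]: (74.1+5.2)/2 × 6 = 237.9
  Sum = 4004.225 µg/L·hr
F = (AUC_ev/D_ev)/(AUC_iv/D_iv) = (4004.225/62.5)/(3850/25) = 64.0676/154 = 0.4160

F = 0.416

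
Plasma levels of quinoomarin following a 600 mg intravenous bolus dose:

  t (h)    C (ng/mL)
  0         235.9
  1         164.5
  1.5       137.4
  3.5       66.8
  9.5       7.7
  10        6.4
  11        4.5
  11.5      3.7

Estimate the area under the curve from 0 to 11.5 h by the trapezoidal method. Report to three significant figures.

Trapezoidal AUC_0→11.5:
  [0→1]: (235.9+164.5)/2 × 1 = 200.2
  [1→1.5]: (164.5+137.4)/2 × 0.5 = 75.475
  [1.5→3.5]: (137.4+66.8)/2 × 2 = 204.2
  [3.5→9.5]: (66.8+7.7)/2 × 6 = 223.5
  [9.5→10]: (7.7+6.4)/2 × 0.5 = 3.525
  [10→11]: (6.4+4.5)/2 × 1 = 5.45
  [11→11.5]: (4.5+3.7)/2 × 0.5 = 2.05
  Sum = 714.4 ng/mL·h

AUC = 714 ng/mL·h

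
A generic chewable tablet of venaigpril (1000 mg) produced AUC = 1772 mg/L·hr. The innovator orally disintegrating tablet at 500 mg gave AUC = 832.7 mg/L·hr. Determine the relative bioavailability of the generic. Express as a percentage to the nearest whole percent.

F_rel = 106%

F_rel = (AUC_test/D_test) / (AUC_ref/D_ref)
      = (1772/1000) / (832.7/500)
      = 1.772 / 1.6654 = 1.0640 = 106.40%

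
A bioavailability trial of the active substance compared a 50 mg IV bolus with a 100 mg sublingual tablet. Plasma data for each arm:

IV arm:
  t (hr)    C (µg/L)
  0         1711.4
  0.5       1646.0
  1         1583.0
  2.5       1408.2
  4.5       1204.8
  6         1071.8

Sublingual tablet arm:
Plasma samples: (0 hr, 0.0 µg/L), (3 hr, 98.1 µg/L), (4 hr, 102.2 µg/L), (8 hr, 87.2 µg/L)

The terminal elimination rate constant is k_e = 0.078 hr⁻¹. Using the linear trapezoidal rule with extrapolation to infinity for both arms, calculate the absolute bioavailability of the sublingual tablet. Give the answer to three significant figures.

F = 0.0397

Trapezoidal AUC_0→6 (IV):
  [0→0.5]: (1711.4+1646.0)/2 × 0.5 = 839.35
  [0.5→1]: (1646.0+1583.0)/2 × 0.5 = 807.25
  [1→2.5]: (1583.0+1408.2)/2 × 1.5 = 2243.4
  [2.5→4.5]: (1408.2+1204.8)/2 × 2 = 2613.0
  [4.5→6]: (1204.8+1071.8)/2 × 1.5 = 1707.45
  Sum = 8210.45 µg/L·hr
IV tail: 1071.8/0.078 = 13741.026; AUC_iv,0→∞ = 8210.45 + 13741.026 = 21951.476 µg/L·hr
Trapezoidal AUC_0→8 (sublingual tablet):
  [0→3]: (0.0+98.1)/2 × 3 = 147.15
  [3→4]: (98.1+102.2)/2 × 1 = 100.15
  [4→8]: (102.2+87.2)/2 × 4 = 378.8
  Sum = 626.1 µg/L·hr
sublingual tablet tail: 87.2/0.078 = 1117.949; AUC_ev,0→∞ = 626.1 + 1117.949 = 1744.049 µg/L·hr
F = (AUC_ev/D_ev)/(AUC_iv/D_iv) = (1744.049/100)/(21951.476/50) = 17.44049/439.02952 = 0.0397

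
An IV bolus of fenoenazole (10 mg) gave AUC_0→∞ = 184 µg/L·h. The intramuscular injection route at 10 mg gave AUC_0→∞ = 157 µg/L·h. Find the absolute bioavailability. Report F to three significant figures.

F = (AUC_ev / D_ev) / (AUC_iv / D_iv)
  = (157/10) / (184/10)
  = 15.7 / 18.4 = 0.8533

F = 0.853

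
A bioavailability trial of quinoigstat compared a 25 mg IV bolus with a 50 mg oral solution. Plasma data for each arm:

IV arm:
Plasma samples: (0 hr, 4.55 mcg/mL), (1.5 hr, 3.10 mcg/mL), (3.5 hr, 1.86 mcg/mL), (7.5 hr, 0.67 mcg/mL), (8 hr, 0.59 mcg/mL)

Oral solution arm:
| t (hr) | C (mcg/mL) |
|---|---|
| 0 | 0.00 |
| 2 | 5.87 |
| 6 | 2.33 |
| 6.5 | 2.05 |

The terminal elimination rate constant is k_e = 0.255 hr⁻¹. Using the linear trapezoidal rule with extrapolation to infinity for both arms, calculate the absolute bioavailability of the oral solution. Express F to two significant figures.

Trapezoidal AUC_0→8 (IV):
  [0→1.5]: (4.55+3.10)/2 × 1.5 = 5.7375
  [1.5→3.5]: (3.10+1.86)/2 × 2 = 4.96
  [3.5→7.5]: (1.86+0.67)/2 × 4 = 5.06
  [7.5→8]: (0.67+0.59)/2 × 0.5 = 0.315
  Sum = 16.0725 mcg/mL·hr
IV tail: 0.59/0.255 = 2.314; AUC_iv,0→∞ = 16.0725 + 2.314 = 18.3865 mcg/mL·hr
Trapezoidal AUC_0→6.5 (oral solution):
  [0→2]: (0.00+5.87)/2 × 2 = 5.87
  [2→6]: (5.87+2.33)/2 × 4 = 16.4
  [6→6.5]: (2.33+2.05)/2 × 0.5 = 1.095
  Sum = 23.365 mcg/mL·hr
oral solution tail: 2.05/0.255 = 8.039; AUC_ev,0→∞ = 23.365 + 8.039 = 31.404 mcg/mL·hr
F = (AUC_ev/D_ev)/(AUC_iv/D_iv) = (31.404/50)/(18.3865/25) = 0.62808/0.73546 = 0.8540

F = 0.85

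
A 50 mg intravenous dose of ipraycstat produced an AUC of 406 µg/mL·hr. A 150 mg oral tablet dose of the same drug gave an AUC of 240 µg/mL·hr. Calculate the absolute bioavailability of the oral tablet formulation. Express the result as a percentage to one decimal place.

F = (AUC_ev / D_ev) / (AUC_iv / D_iv)
  = (240/150) / (406/50)
  = 1.6 / 8.12 = 0.1970
  = 19.70%

F = 19.7%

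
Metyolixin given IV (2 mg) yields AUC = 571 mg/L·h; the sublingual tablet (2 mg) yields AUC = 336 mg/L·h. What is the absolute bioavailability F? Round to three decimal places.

F = (AUC_ev / D_ev) / (AUC_iv / D_iv)
  = (336/2) / (571/2)
  = 168 / 285.5 = 0.5884

F = 0.588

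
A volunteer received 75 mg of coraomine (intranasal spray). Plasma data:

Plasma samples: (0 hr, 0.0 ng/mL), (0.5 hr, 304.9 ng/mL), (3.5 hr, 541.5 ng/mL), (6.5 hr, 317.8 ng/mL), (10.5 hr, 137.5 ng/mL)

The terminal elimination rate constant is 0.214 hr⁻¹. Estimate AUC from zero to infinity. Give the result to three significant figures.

Trapezoidal AUC_0→10.5:
  [0→0.5]: (0.0+304.9)/2 × 0.5 = 76.225
  [0.5→3.5]: (304.9+541.5)/2 × 3 = 1269.6
  [3.5→6.5]: (541.5+317.8)/2 × 3 = 1288.95
  [6.5→10.5]: (317.8+137.5)/2 × 4 = 910.6
  Sum = 3545.375 ng/mL·hr
Extrapolated tail: C_last / k_e = 137.5 / 0.214 = 642.523
AUC_0→∞ = 3545.375 + 642.523 = 4187.898 ng/mL·hr

AUC = 4190 ng/mL·hr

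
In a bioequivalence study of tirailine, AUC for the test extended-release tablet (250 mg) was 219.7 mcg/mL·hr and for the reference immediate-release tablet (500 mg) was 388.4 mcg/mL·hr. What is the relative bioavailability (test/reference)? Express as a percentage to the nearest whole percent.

F_rel = (AUC_test/D_test) / (AUC_ref/D_ref)
      = (219.7/250) / (388.4/500)
      = 0.8788 / 0.7768 = 1.1313 = 113.13%

F_rel = 113%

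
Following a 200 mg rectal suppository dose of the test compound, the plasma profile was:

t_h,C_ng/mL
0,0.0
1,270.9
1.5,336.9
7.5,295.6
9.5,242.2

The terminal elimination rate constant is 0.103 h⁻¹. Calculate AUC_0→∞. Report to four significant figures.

Trapezoidal AUC_0→9.5:
  [0→1]: (0.0+270.9)/2 × 1 = 135.45
  [1→1.5]: (270.9+336.9)/2 × 0.5 = 151.95
  [1.5→7.5]: (336.9+295.6)/2 × 6 = 1897.5
  [7.5→9.5]: (295.6+242.2)/2 × 2 = 537.8
  Sum = 2722.7 ng/mL·h
Extrapolated tail: C_last / k_e = 242.2 / 0.103 = 2351.456
AUC_0→∞ = 2722.7 + 2351.456 = 5074.156 ng/mL·h

AUC = 5074 ng/mL·h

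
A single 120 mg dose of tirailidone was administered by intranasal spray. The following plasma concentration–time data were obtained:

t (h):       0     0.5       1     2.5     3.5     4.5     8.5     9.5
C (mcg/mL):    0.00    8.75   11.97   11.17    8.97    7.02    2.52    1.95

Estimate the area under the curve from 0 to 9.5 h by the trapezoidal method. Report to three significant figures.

AUC = 64.1 mcg/mL·h

Trapezoidal AUC_0→9.5:
  [0→0.5]: (0.00+8.75)/2 × 0.5 = 2.1875
  [0.5→1]: (8.75+11.97)/2 × 0.5 = 5.18
  [1→2.5]: (11.97+11.17)/2 × 1.5 = 17.355
  [2.5→3.5]: (11.17+8.97)/2 × 1 = 10.07
  [3.5→4.5]: (8.97+7.02)/2 × 1 = 7.995
  [4.5→8.5]: (7.02+2.52)/2 × 4 = 19.08
  [8.5→9.5]: (2.52+1.95)/2 × 1 = 2.235
  Sum = 64.1025 mcg/mL·h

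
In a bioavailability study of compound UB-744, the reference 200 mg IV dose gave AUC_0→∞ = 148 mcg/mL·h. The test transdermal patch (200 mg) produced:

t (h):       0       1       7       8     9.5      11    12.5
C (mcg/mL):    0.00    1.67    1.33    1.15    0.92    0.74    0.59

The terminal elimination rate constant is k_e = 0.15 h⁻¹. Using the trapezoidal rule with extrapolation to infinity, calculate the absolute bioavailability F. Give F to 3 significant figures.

Trapezoidal AUC_0→12.5 (transdermal patch):
  [0→1]: (0.00+1.67)/2 × 1 = 0.835
  [1→7]: (1.67+1.33)/2 × 6 = 9.0
  [7→8]: (1.33+1.15)/2 × 1 = 1.24
  [8→9.5]: (1.15+0.92)/2 × 1.5 = 1.5525
  [9.5→11]: (0.92+0.74)/2 × 1.5 = 1.245
  [11→12.5]: (0.74+0.59)/2 × 1.5 = 0.9975
  Sum = 14.87 mcg/mL·h
Tail: C_last/k_e = 0.59/0.15 = 3.933
AUC_0→∞ (transdermal patch) = 14.87 + 3.933 = 18.803 mcg/mL·h
F = (AUC_ev/D_ev)/(AUC_iv/D_iv) = (18.803/200)/(148/200) = 0.094015/0.74 = 0.1270

F = 0.127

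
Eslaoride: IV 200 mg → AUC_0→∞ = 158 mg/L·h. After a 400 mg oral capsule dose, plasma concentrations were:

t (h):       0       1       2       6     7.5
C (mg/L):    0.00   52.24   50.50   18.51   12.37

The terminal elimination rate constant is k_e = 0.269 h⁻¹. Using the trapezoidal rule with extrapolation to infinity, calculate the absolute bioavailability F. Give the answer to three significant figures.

F = 0.901

Trapezoidal AUC_0→7.5 (oral capsule):
  [0→1]: (0.00+52.24)/2 × 1 = 26.12
  [1→2]: (52.24+50.50)/2 × 1 = 51.37
  [2→6]: (50.50+18.51)/2 × 4 = 138.02
  [6→7.5]: (18.51+12.37)/2 × 1.5 = 23.16
  Sum = 238.67 mg/L·h
Tail: C_last/k_e = 12.37/0.269 = 45.985
AUC_0→∞ (oral capsule) = 238.67 + 45.985 = 284.655 mg/L·h
F = (AUC_ev/D_ev)/(AUC_iv/D_iv) = (284.655/400)/(158/200) = 0.7116375/0.79 = 0.9008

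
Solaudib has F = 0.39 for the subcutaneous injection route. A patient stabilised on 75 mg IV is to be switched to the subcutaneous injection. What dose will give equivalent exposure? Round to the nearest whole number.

For equal systemic exposure: F × D_ev = D_iv
D_ev = D_iv / F = 75 / 0.39 = 192.308 mg

D_subcutaneous = 192 mg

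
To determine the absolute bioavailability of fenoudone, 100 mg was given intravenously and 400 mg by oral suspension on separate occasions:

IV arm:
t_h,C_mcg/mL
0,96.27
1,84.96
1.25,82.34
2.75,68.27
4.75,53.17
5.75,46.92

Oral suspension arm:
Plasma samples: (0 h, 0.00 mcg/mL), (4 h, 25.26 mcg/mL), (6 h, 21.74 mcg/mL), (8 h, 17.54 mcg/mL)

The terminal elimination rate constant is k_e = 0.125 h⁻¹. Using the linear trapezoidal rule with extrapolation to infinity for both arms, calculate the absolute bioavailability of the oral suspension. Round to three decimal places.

F = 0.090

Trapezoidal AUC_0→5.75 (IV):
  [0→1]: (96.27+84.96)/2 × 1 = 90.615
  [1→1.25]: (84.96+82.34)/2 × 0.25 = 20.9125
  [1.25→2.75]: (82.34+68.27)/2 × 1.5 = 112.9575
  [2.75→4.75]: (68.27+53.17)/2 × 2 = 121.44
  [4.75→5.75]: (53.17+46.92)/2 × 1 = 50.045
  Sum = 395.97 mcg/mL·h
IV tail: 46.92/0.125 = 375.360; AUC_iv,0→∞ = 395.97 + 375.360 = 771.33 mcg/mL·h
Trapezoidal AUC_0→8 (oral suspension):
  [0→4]: (0.00+25.26)/2 × 4 = 50.52
  [4→6]: (25.26+21.74)/2 × 2 = 47.0
  [6→8]: (21.74+17.54)/2 × 2 = 39.28
  Sum = 136.8 mcg/mL·h
oral suspension tail: 17.54/0.125 = 140.320; AUC_ev,0→∞ = 136.8 + 140.320 = 277.12 mcg/mL·h
F = (AUC_ev/D_ev)/(AUC_iv/D_iv) = (277.12/400)/(771.33/100) = 0.6928/7.7133 = 0.0898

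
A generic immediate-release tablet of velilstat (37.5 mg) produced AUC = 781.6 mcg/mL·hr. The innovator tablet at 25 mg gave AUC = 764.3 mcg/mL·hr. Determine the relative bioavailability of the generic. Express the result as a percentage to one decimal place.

F_rel = 68.2%

F_rel = (AUC_test/D_test) / (AUC_ref/D_ref)
      = (781.6/37.5) / (764.3/25)
      = 20.8427 / 30.572 = 0.6818 = 68.18%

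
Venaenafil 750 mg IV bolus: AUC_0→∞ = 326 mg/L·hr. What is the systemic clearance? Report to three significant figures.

CL = Dose_iv / AUC_0→∞
   = 750 / 326 = 2.30061 L/hr

CL = 2.30 L/hr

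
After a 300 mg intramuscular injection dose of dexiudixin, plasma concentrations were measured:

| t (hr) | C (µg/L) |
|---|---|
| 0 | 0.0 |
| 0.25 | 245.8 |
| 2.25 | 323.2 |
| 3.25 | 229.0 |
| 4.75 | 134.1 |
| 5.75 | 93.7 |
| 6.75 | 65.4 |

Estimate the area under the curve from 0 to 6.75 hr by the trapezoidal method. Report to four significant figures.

AUC = 1342 µg/L·hr

Trapezoidal AUC_0→6.75:
  [0→0.25]: (0.0+245.8)/2 × 0.25 = 30.725
  [0.25→2.25]: (245.8+323.2)/2 × 2 = 569.0
  [2.25→3.25]: (323.2+229.0)/2 × 1 = 276.1
  [3.25→4.75]: (229.0+134.1)/2 × 1.5 = 272.325
  [4.75→5.75]: (134.1+93.7)/2 × 1 = 113.9
  [5.75→6.75]: (93.7+65.4)/2 × 1 = 79.55
  Sum = 1341.6 µg/L·hr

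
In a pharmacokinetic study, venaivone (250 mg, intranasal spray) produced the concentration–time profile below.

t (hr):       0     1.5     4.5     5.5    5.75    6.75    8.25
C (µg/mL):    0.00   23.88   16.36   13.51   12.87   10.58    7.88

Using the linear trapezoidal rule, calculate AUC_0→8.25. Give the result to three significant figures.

AUC = 122 µg/mL·hr

Trapezoidal AUC_0→8.25:
  [0→1.5]: (0.00+23.88)/2 × 1.5 = 17.91
  [1.5→4.5]: (23.88+16.36)/2 × 3 = 60.36
  [4.5→5.5]: (16.36+13.51)/2 × 1 = 14.935
  [5.5→5.75]: (13.51+12.87)/2 × 0.25 = 3.2975
  [5.75→6.75]: (12.87+10.58)/2 × 1 = 11.725
  [6.75→8.25]: (10.58+7.88)/2 × 1.5 = 13.845
  Sum = 122.0725 µg/mL·hr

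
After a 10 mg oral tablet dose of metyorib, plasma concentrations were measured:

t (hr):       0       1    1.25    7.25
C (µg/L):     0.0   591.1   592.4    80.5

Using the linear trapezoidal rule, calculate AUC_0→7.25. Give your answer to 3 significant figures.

AUC = 2460 µg/L·hr

Trapezoidal AUC_0→7.25:
  [0→1]: (0.0+591.1)/2 × 1 = 295.55
  [1→1.25]: (591.1+592.4)/2 × 0.25 = 147.9375
  [1.25→7.25]: (592.4+80.5)/2 × 6 = 2018.7
  Sum = 2462.1875 µg/L·hr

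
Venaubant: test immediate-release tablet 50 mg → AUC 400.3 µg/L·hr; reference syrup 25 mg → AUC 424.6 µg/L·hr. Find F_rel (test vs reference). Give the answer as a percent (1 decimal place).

F_rel = (AUC_test/D_test) / (AUC_ref/D_ref)
      = (400.3/50) / (424.6/25)
      = 8.006 / 16.984 = 0.4714 = 47.14%

F_rel = 47.1%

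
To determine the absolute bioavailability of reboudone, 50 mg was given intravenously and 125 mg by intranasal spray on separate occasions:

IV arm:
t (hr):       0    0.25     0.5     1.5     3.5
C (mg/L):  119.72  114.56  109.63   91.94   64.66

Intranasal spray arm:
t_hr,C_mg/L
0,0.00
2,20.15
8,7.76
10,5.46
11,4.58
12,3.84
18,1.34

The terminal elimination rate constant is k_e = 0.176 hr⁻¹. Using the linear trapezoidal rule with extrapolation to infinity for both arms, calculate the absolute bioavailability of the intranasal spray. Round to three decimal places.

Trapezoidal AUC_0→3.5 (IV):
  [0→0.25]: (119.72+114.56)/2 × 0.25 = 29.285
  [0.25→0.5]: (114.56+109.63)/2 × 0.25 = 28.02375
  [0.5→1.5]: (109.63+91.94)/2 × 1 = 100.785
  [1.5→3.5]: (91.94+64.66)/2 × 2 = 156.6
  Sum = 314.69375 mg/L·hr
IV tail: 64.66/0.176 = 367.386; AUC_iv,0→∞ = 314.69375 + 367.386 = 682.07975 mg/L·hr
Trapezoidal AUC_0→18 (intranasal spray):
  [0→2]: (0.00+20.15)/2 × 2 = 20.15
  [2→8]: (20.15+7.76)/2 × 6 = 83.73
  [8→10]: (7.76+5.46)/2 × 2 = 13.22
  [10→11]: (5.46+4.58)/2 × 1 = 5.02
  [11→12]: (4.58+3.84)/2 × 1 = 4.21
  [12→18]: (3.84+1.34)/2 × 6 = 15.54
  Sum = 141.87 mg/L·hr
intranasal spray tail: 1.34/0.176 = 7.614; AUC_ev,0→∞ = 141.87 + 7.614 = 149.484 mg/L·hr
F = (AUC_ev/D_ev)/(AUC_iv/D_iv) = (149.484/125)/(682.07975/50) = 1.195872/13.641595 = 0.0877

F = 0.088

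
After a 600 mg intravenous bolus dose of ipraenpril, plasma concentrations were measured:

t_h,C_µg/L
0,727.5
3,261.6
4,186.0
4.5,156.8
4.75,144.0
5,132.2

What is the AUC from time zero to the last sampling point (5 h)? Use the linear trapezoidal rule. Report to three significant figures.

Trapezoidal AUC_0→5:
  [0→3]: (727.5+261.6)/2 × 3 = 1483.65
  [3→4]: (261.6+186.0)/2 × 1 = 223.8
  [4→4.5]: (186.0+156.8)/2 × 0.5 = 85.7
  [4.5→4.75]: (156.8+144.0)/2 × 0.25 = 37.6
  [4.75→5]: (144.0+132.2)/2 × 0.25 = 34.525
  Sum = 1865.275 µg/L·h

AUC = 1870 µg/L·h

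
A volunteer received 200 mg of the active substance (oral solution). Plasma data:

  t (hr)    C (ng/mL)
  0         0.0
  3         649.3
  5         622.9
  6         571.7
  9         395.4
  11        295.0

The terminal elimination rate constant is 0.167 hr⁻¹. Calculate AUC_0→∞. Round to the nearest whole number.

Trapezoidal AUC_0→11:
  [0→3]: (0.0+649.3)/2 × 3 = 973.95
  [3→5]: (649.3+622.9)/2 × 2 = 1272.2
  [5→6]: (622.9+571.7)/2 × 1 = 597.3
  [6→9]: (571.7+395.4)/2 × 3 = 1450.65
  [9→11]: (395.4+295.0)/2 × 2 = 690.4
  Sum = 4984.5 ng/mL·hr
Extrapolated tail: C_last / k_e = 295.0 / 0.167 = 1766.467
AUC_0→∞ = 4984.5 + 1766.467 = 6750.967 ng/mL·hr

AUC = 6751 ng/mL·hr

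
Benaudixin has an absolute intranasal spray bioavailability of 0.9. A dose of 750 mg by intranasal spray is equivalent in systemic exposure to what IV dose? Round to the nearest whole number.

Systemic exposure from an extravascular dose = F × D_ev, so the equivalent IV dose is F × D_ev.
D_iv = F × D_ev = 0.9 × 750 = 675 mg

D_iv = 675 mg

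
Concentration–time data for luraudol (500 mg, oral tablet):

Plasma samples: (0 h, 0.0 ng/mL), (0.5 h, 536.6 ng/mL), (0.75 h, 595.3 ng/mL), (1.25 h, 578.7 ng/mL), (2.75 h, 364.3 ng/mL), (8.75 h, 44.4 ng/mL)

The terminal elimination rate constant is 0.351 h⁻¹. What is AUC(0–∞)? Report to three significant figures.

Trapezoidal AUC_0→8.75:
  [0→0.5]: (0.0+536.6)/2 × 0.5 = 134.15
  [0.5→0.75]: (536.6+595.3)/2 × 0.25 = 141.4875
  [0.75→1.25]: (595.3+578.7)/2 × 0.5 = 293.5
  [1.25→2.75]: (578.7+364.3)/2 × 1.5 = 707.25
  [2.75→8.75]: (364.3+44.4)/2 × 6 = 1226.1
  Sum = 2502.4875 ng/mL·h
Extrapolated tail: C_last / k_e = 44.4 / 0.351 = 126.496
AUC_0→∞ = 2502.4875 + 126.496 = 2628.9835 ng/mL·h

AUC = 2630 ng/mL·h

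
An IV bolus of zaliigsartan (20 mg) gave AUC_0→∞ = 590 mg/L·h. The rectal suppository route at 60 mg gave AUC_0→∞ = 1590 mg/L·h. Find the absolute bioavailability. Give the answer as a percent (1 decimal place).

F = (AUC_ev / D_ev) / (AUC_iv / D_iv)
  = (1590/60) / (590/20)
  = 26.5 / 29.5 = 0.8983
  = 89.83%

F = 89.8%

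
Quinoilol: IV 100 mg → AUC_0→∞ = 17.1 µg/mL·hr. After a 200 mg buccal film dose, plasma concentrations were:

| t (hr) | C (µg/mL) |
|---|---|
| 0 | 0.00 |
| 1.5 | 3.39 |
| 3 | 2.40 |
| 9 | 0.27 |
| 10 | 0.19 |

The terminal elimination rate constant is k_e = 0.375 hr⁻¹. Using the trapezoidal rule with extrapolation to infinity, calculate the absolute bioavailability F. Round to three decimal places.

F = 0.457

Trapezoidal AUC_0→10 (buccal film):
  [0→1.5]: (0.00+3.39)/2 × 1.5 = 2.5425
  [1.5→3]: (3.39+2.40)/2 × 1.5 = 4.3425
  [3→9]: (2.40+0.27)/2 × 6 = 8.01
  [9→10]: (0.27+0.19)/2 × 1 = 0.23
  Sum = 15.125 µg/mL·hr
Tail: C_last/k_e = 0.19/0.375 = 0.507
AUC_0→∞ (buccal film) = 15.125 + 0.507 = 15.632 µg/mL·hr
F = (AUC_ev/D_ev)/(AUC_iv/D_iv) = (15.632/200)/(17.1/100) = 0.07816/0.171 = 0.4571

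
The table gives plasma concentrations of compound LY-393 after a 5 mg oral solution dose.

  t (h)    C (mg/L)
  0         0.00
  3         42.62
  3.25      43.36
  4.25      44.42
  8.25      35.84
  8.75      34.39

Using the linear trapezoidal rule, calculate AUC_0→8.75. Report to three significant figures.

Trapezoidal AUC_0→8.75:
  [0→3]: (0.00+42.62)/2 × 3 = 63.93
  [3→3.25]: (42.62+43.36)/2 × 0.25 = 10.7475
  [3.25→4.25]: (43.36+44.42)/2 × 1 = 43.89
  [4.25→8.25]: (44.42+35.84)/2 × 4 = 160.52
  [8.25→8.75]: (35.84+34.39)/2 × 0.5 = 17.5575
  Sum = 296.645 mg/L·h

AUC = 297 mg/L·h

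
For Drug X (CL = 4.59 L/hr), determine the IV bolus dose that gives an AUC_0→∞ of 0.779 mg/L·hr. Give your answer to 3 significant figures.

Dose_iv = CL × AUC_0→∞
     = 4.59 × 0.779 = 3.57561 mg

Dose = 3.58 mg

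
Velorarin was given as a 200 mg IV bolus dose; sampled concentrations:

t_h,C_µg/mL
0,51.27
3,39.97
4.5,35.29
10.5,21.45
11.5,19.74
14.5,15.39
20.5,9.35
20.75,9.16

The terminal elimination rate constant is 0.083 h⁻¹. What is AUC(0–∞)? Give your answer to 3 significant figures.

AUC = 624 µg/mL·h

Trapezoidal AUC_0→20.75:
  [0→3]: (51.27+39.97)/2 × 3 = 136.86
  [3→4.5]: (39.97+35.29)/2 × 1.5 = 56.445
  [4.5→10.5]: (35.29+21.45)/2 × 6 = 170.22
  [10.5→11.5]: (21.45+19.74)/2 × 1 = 20.595
  [11.5→14.5]: (19.74+15.39)/2 × 3 = 52.695
  [14.5→20.5]: (15.39+9.35)/2 × 6 = 74.22
  [20.5→20.75]: (9.35+9.16)/2 × 0.25 = 2.31375
  Sum = 513.34875 µg/mL·h
Extrapolated tail: C_last / k_e = 9.16 / 0.083 = 110.361
AUC_0→∞ = 513.34875 + 110.361 = 623.70975 µg/mL·h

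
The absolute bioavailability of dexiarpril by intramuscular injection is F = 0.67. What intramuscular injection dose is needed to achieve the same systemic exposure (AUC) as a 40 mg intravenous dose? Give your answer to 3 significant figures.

For equal systemic exposure: F × D_ev = D_iv
D_ev = D_iv / F = 40 / 0.67 = 59.7015 mg

D_intramuscular = 59.7 mg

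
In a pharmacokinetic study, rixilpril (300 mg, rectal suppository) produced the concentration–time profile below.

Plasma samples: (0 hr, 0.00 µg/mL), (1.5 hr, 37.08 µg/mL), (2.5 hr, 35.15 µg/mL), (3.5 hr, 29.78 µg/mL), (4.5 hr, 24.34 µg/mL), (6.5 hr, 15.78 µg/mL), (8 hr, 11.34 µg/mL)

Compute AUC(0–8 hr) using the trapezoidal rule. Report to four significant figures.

AUC = 183.9 µg/mL·hr

Trapezoidal AUC_0→8:
  [0→1.5]: (0.00+37.08)/2 × 1.5 = 27.81
  [1.5→2.5]: (37.08+35.15)/2 × 1 = 36.115
  [2.5→3.5]: (35.15+29.78)/2 × 1 = 32.465
  [3.5→4.5]: (29.78+24.34)/2 × 1 = 27.06
  [4.5→6.5]: (24.34+15.78)/2 × 2 = 40.12
  [6.5→8]: (15.78+11.34)/2 × 1.5 = 20.34
  Sum = 183.91 µg/mL·hr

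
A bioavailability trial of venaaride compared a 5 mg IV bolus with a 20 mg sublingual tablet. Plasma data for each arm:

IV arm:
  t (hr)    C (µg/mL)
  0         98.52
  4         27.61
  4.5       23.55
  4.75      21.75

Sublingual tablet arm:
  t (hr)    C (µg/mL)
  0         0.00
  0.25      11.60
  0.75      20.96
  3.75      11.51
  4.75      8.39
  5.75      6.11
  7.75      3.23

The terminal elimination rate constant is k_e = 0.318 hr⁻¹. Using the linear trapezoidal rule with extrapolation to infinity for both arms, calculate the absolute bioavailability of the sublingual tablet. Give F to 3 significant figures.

Trapezoidal AUC_0→4.75 (IV):
  [0→4]: (98.52+27.61)/2 × 4 = 252.26
  [4→4.5]: (27.61+23.55)/2 × 0.5 = 12.79
  [4.5→4.75]: (23.55+21.75)/2 × 0.25 = 5.6625
  Sum = 270.7125 µg/mL·hr
IV tail: 21.75/0.318 = 68.396; AUC_iv,0→∞ = 270.7125 + 68.396 = 339.1085 µg/mL·hr
Trapezoidal AUC_0→7.75 (sublingual tablet):
  [0→0.25]: (0.00+11.60)/2 × 0.25 = 1.45
  [0.25→0.75]: (11.60+20.96)/2 × 0.5 = 8.14
  [0.75→3.75]: (20.96+11.51)/2 × 3 = 48.705
  [3.75→4.75]: (11.51+8.39)/2 × 1 = 9.95
  [4.75→5.75]: (8.39+6.11)/2 × 1 = 7.25
  [5.75→7.75]: (6.11+3.23)/2 × 2 = 9.34
  Sum = 84.835 µg/mL·hr
sublingual tablet tail: 3.23/0.318 = 10.157; AUC_ev,0→∞ = 84.835 + 10.157 = 94.992 µg/mL·hr
F = (AUC_ev/D_ev)/(AUC_iv/D_iv) = (94.992/20)/(339.1085/5) = 4.7496/67.8217 = 0.0700

F = 0.0700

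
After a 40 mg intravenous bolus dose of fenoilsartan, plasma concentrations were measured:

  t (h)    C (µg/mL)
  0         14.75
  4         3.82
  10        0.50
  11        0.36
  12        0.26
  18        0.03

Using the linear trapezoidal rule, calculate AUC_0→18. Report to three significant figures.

AUC = 51.7 µg/mL·h

Trapezoidal AUC_0→18:
  [0→4]: (14.75+3.82)/2 × 4 = 37.14
  [4→10]: (3.82+0.50)/2 × 6 = 12.96
  [10→11]: (0.50+0.36)/2 × 1 = 0.43
  [11→12]: (0.36+0.26)/2 × 1 = 0.31
  [12→18]: (0.26+0.03)/2 × 6 = 0.87
  Sum = 51.71 µg/mL·h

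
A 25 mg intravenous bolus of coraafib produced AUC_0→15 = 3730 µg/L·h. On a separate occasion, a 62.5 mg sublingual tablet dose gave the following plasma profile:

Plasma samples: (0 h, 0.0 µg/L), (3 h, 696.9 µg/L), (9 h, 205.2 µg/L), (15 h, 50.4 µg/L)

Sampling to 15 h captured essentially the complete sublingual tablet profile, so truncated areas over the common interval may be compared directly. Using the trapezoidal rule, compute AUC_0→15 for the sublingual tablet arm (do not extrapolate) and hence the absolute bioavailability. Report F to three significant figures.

Trapezoidal AUC_0→15 (sublingual tablet):
  [0→3]: (0.0+696.9)/2 × 3 = 1045.35
  [3→9]: (696.9+205.2)/2 × 6 = 2706.3
  [9→15]: (205.2+50.4)/2 × 6 = 766.8
  Sum = 4518.45 µg/L·h
F = (AUC_ev/D_ev)/(AUC_iv/D_iv) = (4518.45/62.5)/(3730/25) = 72.2952/149.2 = 0.4846

F = 0.485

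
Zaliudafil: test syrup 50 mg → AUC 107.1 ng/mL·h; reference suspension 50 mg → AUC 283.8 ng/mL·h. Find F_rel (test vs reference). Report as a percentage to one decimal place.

F_rel = (AUC_test/D_test) / (AUC_ref/D_ref)
      = (107.1/50) / (283.8/50)
      = 2.142 / 5.676 = 0.3774 = 37.74%

F_rel = 37.7%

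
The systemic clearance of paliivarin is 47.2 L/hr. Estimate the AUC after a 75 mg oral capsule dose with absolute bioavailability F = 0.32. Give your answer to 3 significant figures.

AUC_0→∞ = F × Dose / CL
        = 0.32 × 75 / 47.2 = 0.508475 mg/L·hr

AUC = 0.508 mg/L·hr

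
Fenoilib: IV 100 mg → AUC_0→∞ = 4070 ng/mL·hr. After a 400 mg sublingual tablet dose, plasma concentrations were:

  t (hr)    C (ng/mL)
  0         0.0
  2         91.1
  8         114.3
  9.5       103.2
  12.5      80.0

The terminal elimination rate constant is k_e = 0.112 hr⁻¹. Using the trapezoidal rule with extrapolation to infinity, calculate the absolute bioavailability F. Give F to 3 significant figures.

F = 0.114

Trapezoidal AUC_0→12.5 (sublingual tablet):
  [0→2]: (0.0+91.1)/2 × 2 = 91.1
  [2→8]: (91.1+114.3)/2 × 6 = 616.2
  [8→9.5]: (114.3+103.2)/2 × 1.5 = 163.125
  [9.5→12.5]: (103.2+80.0)/2 × 3 = 274.8
  Sum = 1145.225 ng/mL·hr
Tail: C_last/k_e = 80.0/0.112 = 714.286
AUC_0→∞ (sublingual tablet) = 1145.225 + 714.286 = 1859.511 ng/mL·hr
F = (AUC_ev/D_ev)/(AUC_iv/D_iv) = (1859.511/400)/(4070/100) = 4.6487775/40.7 = 0.1142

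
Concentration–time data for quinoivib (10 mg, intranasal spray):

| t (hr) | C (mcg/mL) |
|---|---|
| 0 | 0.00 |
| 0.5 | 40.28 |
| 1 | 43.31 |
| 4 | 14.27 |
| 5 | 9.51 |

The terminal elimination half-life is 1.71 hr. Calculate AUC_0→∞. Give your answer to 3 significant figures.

AUC = 153 mcg/mL·hr

Trapezoidal AUC_0→5:
  [0→0.5]: (0.00+40.28)/2 × 0.5 = 10.07
  [0.5→1]: (40.28+43.31)/2 × 0.5 = 20.8975
  [1→4]: (43.31+14.27)/2 × 3 = 86.37
  [4→5]: (14.27+9.51)/2 × 1 = 11.89
  Sum = 129.2275 mcg/mL·hr
k_e = ln2 / t½ = 0.693147 / 1.71 = 0.4053 hr^-1
Extrapolated tail: C_last / k_e = 9.51 / 0.4053 = 23.464
AUC_0→∞ = 129.2275 + 23.464 = 152.6915 mcg/mL·hr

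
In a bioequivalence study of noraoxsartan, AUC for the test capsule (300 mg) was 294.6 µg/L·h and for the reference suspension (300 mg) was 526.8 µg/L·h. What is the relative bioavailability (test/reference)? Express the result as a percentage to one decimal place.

F_rel = 55.9%

F_rel = (AUC_test/D_test) / (AUC_ref/D_ref)
      = (294.6/300) / (526.8/300)
      = 0.982 / 1.756 = 0.5592 = 55.92%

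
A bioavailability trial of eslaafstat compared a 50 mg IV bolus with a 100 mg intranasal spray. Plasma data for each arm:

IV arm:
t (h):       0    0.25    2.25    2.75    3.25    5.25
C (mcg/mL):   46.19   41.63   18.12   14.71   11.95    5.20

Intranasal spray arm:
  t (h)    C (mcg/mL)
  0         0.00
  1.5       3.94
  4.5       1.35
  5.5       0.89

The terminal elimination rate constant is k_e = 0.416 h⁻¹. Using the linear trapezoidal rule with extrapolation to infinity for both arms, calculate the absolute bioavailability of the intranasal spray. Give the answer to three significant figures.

Trapezoidal AUC_0→5.25 (IV):
  [0→0.25]: (46.19+41.63)/2 × 0.25 = 10.9775
  [0.25→2.25]: (41.63+18.12)/2 × 2 = 59.75
  [2.25→2.75]: (18.12+14.71)/2 × 0.5 = 8.2075
  [2.75→3.25]: (14.71+11.95)/2 × 0.5 = 6.665
  [3.25→5.25]: (11.95+5.20)/2 × 2 = 17.15
  Sum = 102.75 mcg/mL·h
IV tail: 5.20/0.416 = 12.500; AUC_iv,0→∞ = 102.75 + 12.500 = 115.25 mcg/mL·h
Trapezoidal AUC_0→5.5 (intranasal spray):
  [0→1.5]: (0.00+3.94)/2 × 1.5 = 2.955
  [1.5→4.5]: (3.94+1.35)/2 × 3 = 7.935
  [4.5→5.5]: (1.35+0.89)/2 × 1 = 1.12
  Sum = 12.01 mcg/mL·h
intranasal spray tail: 0.89/0.416 = 2.139; AUC_ev,0→∞ = 12.01 + 2.139 = 14.149 mcg/mL·h
F = (AUC_ev/D_ev)/(AUC_iv/D_iv) = (14.149/100)/(115.25/50) = 0.14149/2.305 = 0.0614

F = 0.0614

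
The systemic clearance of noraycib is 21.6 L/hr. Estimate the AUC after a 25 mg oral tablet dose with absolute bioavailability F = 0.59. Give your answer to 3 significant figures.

AUC_0→∞ = F × Dose / CL
        = 0.59 × 25 / 21.6 = 0.68287 mg/L·hr

AUC = 0.683 mg/L·hr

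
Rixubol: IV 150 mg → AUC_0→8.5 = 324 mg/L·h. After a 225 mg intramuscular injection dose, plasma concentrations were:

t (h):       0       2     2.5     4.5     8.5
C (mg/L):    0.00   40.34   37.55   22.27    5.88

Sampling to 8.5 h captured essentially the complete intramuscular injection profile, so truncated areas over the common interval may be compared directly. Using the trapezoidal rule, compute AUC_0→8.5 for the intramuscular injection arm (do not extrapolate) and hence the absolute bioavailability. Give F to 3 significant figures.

Trapezoidal AUC_0→8.5 (intramuscular injection):
  [0→2]: (0.00+40.34)/2 × 2 = 40.34
  [2→2.5]: (40.34+37.55)/2 × 0.5 = 19.4725
  [2.5→4.5]: (37.55+22.27)/2 × 2 = 59.82
  [4.5→8.5]: (22.27+5.88)/2 × 4 = 56.3
  Sum = 175.9325 mg/L·h
F = (AUC_ev/D_ev)/(AUC_iv/D_iv) = (175.9325/225)/(324/150) = 0.781922/2.16 = 0.3620

F = 0.362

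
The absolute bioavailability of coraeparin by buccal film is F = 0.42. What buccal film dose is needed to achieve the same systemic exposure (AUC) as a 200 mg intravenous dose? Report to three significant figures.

For equal systemic exposure: F × D_ev = D_iv
D_ev = D_iv / F = 200 / 0.42 = 476.19 mg

D_buccal = 476 mg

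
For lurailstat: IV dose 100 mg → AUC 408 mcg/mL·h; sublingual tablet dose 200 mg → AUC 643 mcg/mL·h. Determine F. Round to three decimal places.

F = (AUC_ev / D_ev) / (AUC_iv / D_iv)
  = (643/200) / (408/100)
  = 3.215 / 4.08 = 0.7880

F = 0.788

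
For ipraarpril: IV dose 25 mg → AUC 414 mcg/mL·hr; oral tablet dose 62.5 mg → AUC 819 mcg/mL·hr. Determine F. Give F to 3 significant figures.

F = 0.791

F = (AUC_ev / D_ev) / (AUC_iv / D_iv)
  = (819/62.5) / (414/25)
  = 13.104 / 16.56 = 0.7913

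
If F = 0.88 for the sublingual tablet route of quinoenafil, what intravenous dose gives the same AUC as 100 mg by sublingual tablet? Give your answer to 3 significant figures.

D_iv = 88.0 mg

Systemic exposure from an extravascular dose = F × D_ev, so the equivalent IV dose is F × D_ev.
D_iv = F × D_ev = 0.88 × 100 = 88 mg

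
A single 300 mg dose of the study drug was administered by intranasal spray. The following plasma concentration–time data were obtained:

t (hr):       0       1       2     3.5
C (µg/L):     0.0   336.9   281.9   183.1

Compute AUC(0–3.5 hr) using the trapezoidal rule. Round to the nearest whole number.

Trapezoidal AUC_0→3.5:
  [0→1]: (0.0+336.9)/2 × 1 = 168.45
  [1→2]: (336.9+281.9)/2 × 1 = 309.4
  [2→3.5]: (281.9+183.1)/2 × 1.5 = 348.75
  Sum = 826.6 µg/L·hr

AUC = 827 µg/L·hr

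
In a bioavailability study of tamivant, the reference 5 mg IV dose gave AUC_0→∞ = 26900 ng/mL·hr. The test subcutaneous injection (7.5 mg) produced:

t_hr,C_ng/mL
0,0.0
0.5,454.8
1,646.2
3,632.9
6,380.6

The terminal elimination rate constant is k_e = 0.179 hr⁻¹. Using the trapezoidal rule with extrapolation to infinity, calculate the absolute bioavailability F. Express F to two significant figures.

F = 0.13

Trapezoidal AUC_0→6 (subcutaneous injection):
  [0→0.5]: (0.0+454.8)/2 × 0.5 = 113.7
  [0.5→1]: (454.8+646.2)/2 × 0.5 = 275.25
  [1→3]: (646.2+632.9)/2 × 2 = 1279.1
  [3→6]: (632.9+380.6)/2 × 3 = 1520.25
  Sum = 3188.3 ng/mL·hr
Tail: C_last/k_e = 380.6/0.179 = 2126.257
AUC_0→∞ (subcutaneous injection) = 3188.3 + 2126.257 = 5314.557 ng/mL·hr
F = (AUC_ev/D_ev)/(AUC_iv/D_iv) = (5314.557/7.5)/(26900/5) = 708.6076/5380 = 0.1317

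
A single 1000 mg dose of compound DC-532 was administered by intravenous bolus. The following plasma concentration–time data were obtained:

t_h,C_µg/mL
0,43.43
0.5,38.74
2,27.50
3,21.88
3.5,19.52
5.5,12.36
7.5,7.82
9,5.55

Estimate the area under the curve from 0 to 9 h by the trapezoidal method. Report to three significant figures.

Trapezoidal AUC_0→9:
  [0→0.5]: (43.43+38.74)/2 × 0.5 = 20.5425
  [0.5→2]: (38.74+27.50)/2 × 1.5 = 49.68
  [2→3]: (27.50+21.88)/2 × 1 = 24.69
  [3→3.5]: (21.88+19.52)/2 × 0.5 = 10.35
  [3.5→5.5]: (19.52+12.36)/2 × 2 = 31.88
  [5.5→7.5]: (12.36+7.82)/2 × 2 = 20.18
  [7.5→9]: (7.82+5.55)/2 × 1.5 = 10.0275
  Sum = 167.35 µg/mL·h

AUC = 167 µg/mL·h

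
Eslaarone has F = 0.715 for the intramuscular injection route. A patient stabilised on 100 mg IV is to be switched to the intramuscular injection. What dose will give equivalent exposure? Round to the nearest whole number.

For equal systemic exposure: F × D_ev = D_iv
D_ev = D_iv / F = 100 / 0.715 = 139.86 mg

D_intramuscular = 140 mg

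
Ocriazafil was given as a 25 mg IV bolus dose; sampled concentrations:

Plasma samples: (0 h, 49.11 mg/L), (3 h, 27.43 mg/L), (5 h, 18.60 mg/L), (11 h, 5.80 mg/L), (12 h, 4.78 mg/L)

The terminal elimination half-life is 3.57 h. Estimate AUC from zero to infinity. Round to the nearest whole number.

AUC = 264 mg/L·h

Trapezoidal AUC_0→12:
  [0→3]: (49.11+27.43)/2 × 3 = 114.81
  [3→5]: (27.43+18.60)/2 × 2 = 46.03
  [5→11]: (18.60+5.80)/2 × 6 = 73.2
  [11→12]: (5.80+4.78)/2 × 1 = 5.29
  Sum = 239.33 mg/L·h
k_e = ln2 / t½ = 0.693147 / 3.57 = 0.1942 h^-1
Extrapolated tail: C_last / k_e = 4.78 / 0.1942 = 24.614
AUC_0→∞ = 239.33 + 24.614 = 263.944 mg/L·h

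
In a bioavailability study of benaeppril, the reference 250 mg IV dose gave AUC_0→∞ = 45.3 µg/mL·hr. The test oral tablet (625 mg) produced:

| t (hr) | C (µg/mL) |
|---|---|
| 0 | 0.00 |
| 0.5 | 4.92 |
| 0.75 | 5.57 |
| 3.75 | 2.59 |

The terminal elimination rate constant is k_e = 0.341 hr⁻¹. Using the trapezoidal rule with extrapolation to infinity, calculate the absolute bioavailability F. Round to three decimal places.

Trapezoidal AUC_0→3.75 (oral tablet):
  [0→0.5]: (0.00+4.92)/2 × 0.5 = 1.23
  [0.5→0.75]: (4.92+5.57)/2 × 0.25 = 1.31125
  [0.75→3.75]: (5.57+2.59)/2 × 3 = 12.24
  Sum = 14.78125 µg/mL·hr
Tail: C_last/k_e = 2.59/0.341 = 7.595
AUC_0→∞ (oral tablet) = 14.78125 + 7.595 = 22.37625 µg/mL·hr
F = (AUC_ev/D_ev)/(AUC_iv/D_iv) = (22.37625/625)/(45.3/250) = 0.035802/0.1812 = 0.1976

F = 0.198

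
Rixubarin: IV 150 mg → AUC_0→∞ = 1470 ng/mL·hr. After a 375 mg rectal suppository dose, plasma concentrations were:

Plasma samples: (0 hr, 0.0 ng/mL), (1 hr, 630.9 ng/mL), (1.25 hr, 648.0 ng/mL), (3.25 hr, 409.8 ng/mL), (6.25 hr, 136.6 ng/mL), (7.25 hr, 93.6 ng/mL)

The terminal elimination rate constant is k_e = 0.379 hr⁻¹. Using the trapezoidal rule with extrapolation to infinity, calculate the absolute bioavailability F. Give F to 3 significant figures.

F = 0.739

Trapezoidal AUC_0→7.25 (rectal suppository):
  [0→1]: (0.0+630.9)/2 × 1 = 315.45
  [1→1.25]: (630.9+648.0)/2 × 0.25 = 159.8625
  [1.25→3.25]: (648.0+409.8)/2 × 2 = 1057.8
  [3.25→6.25]: (409.8+136.6)/2 × 3 = 819.6
  [6.25→7.25]: (136.6+93.6)/2 × 1 = 115.1
  Sum = 2467.8125 ng/mL·hr
Tail: C_last/k_e = 93.6/0.379 = 246.966
AUC_0→∞ (rectal suppository) = 2467.8125 + 246.966 = 2714.7785 ng/mL·hr
F = (AUC_ev/D_ev)/(AUC_iv/D_iv) = (2714.7785/375)/(1470/150) = 7.23941/9.8 = 0.7387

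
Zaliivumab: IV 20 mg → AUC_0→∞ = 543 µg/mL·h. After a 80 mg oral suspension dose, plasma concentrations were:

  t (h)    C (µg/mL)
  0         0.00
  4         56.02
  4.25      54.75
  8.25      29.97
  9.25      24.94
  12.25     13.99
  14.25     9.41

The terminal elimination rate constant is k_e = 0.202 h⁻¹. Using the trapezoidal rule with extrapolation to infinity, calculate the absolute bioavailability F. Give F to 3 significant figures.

Trapezoidal AUC_0→14.25 (oral suspension):
  [0→4]: (0.00+56.02)/2 × 4 = 112.04
  [4→4.25]: (56.02+54.75)/2 × 0.25 = 13.84625
  [4.25→8.25]: (54.75+29.97)/2 × 4 = 169.44
  [8.25→9.25]: (29.97+24.94)/2 × 1 = 27.455
  [9.25→12.25]: (24.94+13.99)/2 × 3 = 58.395
  [12.25→14.25]: (13.99+9.41)/2 × 2 = 23.4
  Sum = 404.57625 µg/mL·h
Tail: C_last/k_e = 9.41/0.202 = 46.584
AUC_0→∞ (oral suspension) = 404.57625 + 46.584 = 451.16025 µg/mL·h
F = (AUC_ev/D_ev)/(AUC_iv/D_iv) = (451.16025/80)/(543/20) = 5.6395/27.15 = 0.2077

F = 0.208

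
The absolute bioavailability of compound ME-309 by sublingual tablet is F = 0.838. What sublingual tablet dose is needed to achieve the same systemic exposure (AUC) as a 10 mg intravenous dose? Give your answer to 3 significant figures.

D_sublingual = 11.9 mg

For equal systemic exposure: F × D_ev = D_iv
D_ev = D_iv / F = 10 / 0.838 = 11.9332 mg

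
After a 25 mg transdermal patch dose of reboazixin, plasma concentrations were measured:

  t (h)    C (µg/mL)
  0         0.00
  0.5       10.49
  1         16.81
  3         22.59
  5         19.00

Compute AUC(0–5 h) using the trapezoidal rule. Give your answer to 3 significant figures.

Trapezoidal AUC_0→5:
  [0→0.5]: (0.00+10.49)/2 × 0.5 = 2.6225
  [0.5→1]: (10.49+16.81)/2 × 0.5 = 6.825
  [1→3]: (16.81+22.59)/2 × 2 = 39.4
  [3→5]: (22.59+19.00)/2 × 2 = 41.59
  Sum = 90.4375 µg/mL·h

AUC = 90.4 µg/mL·h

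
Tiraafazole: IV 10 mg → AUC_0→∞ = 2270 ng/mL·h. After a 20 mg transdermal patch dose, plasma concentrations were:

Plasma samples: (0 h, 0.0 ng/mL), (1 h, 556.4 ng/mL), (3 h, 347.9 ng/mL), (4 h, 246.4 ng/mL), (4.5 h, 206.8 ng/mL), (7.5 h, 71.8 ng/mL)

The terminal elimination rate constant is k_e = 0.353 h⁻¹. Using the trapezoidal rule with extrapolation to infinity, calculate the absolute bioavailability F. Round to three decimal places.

F = 0.488

Trapezoidal AUC_0→7.5 (transdermal patch):
  [0→1]: (0.0+556.4)/2 × 1 = 278.2
  [1→3]: (556.4+347.9)/2 × 2 = 904.3
  [3→4]: (347.9+246.4)/2 × 1 = 297.15
  [4→4.5]: (246.4+206.8)/2 × 0.5 = 113.3
  [4.5→7.5]: (206.8+71.8)/2 × 3 = 417.9
  Sum = 2010.85 ng/mL·h
Tail: C_last/k_e = 71.8/0.353 = 203.399
AUC_0→∞ (transdermal patch) = 2010.85 + 203.399 = 2214.249 ng/mL·h
F = (AUC_ev/D_ev)/(AUC_iv/D_iv) = (2214.249/20)/(2270/10) = 110.71245/227 = 0.4877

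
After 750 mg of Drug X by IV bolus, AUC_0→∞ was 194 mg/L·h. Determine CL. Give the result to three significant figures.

CL = 3.87 L/h

CL = Dose_iv / AUC_0→∞
   = 750 / 194 = 3.86598 L/h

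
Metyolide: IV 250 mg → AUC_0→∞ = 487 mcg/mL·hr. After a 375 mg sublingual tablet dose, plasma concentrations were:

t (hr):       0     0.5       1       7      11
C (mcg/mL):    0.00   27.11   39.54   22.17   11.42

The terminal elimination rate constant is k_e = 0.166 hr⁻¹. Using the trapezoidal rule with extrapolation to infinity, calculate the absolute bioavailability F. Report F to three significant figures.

Trapezoidal AUC_0→11 (sublingual tablet):
  [0→0.5]: (0.00+27.11)/2 × 0.5 = 6.7775
  [0.5→1]: (27.11+39.54)/2 × 0.5 = 16.6625
  [1→7]: (39.54+22.17)/2 × 6 = 185.13
  [7→11]: (22.17+11.42)/2 × 4 = 67.18
  Sum = 275.75 mcg/mL·hr
Tail: C_last/k_e = 11.42/0.166 = 68.795
AUC_0→∞ (sublingual tablet) = 275.75 + 68.795 = 344.545 mcg/mL·hr
F = (AUC_ev/D_ev)/(AUC_iv/D_iv) = (344.545/375)/(487/250) = 0.918787/1.948 = 0.4717

F = 0.472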